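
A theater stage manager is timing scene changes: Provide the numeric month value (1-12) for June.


Calendar month order:
5. May
6. June <--
7. July
June is month number 6

6


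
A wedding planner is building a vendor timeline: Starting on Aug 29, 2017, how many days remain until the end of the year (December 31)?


Start: August 29, 2017
End: December 31, 2017
Days left in August: 2
September: 30
October: 31
November: 30
December: 31
Sum of remaining months: 122
Total: 2 + 122 = 124

124


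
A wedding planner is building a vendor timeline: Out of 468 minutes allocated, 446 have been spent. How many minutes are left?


Total budget: 468 minutes
Time used: 446 minutes
Remaining: 468 - 446 = 22 minutes
Percent used: 95.3%
Percent remaining: 4.7%

22


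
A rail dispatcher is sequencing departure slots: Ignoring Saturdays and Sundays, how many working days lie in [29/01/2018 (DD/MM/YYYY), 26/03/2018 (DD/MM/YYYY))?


Start: 2018-01-29 (Monday)
End (exclusive): 2018-03-26 (Monday)
Total calendar days: 56
Full weeks: 56 // 7 = 8 -> 40 weekdays
Remaining 0 days starting on Monday:
Total business days: 40 + 0 = 40

40


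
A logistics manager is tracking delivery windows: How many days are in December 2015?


Month: December
Year: 2015
December is a 31-day month
Total: 31 days

31


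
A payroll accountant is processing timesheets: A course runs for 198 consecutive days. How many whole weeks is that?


Total days: 198
Days per week: 7
Division: 198 / 7 = 28 remainder 2
Complete weeks: 28
Remaining days: 2

28


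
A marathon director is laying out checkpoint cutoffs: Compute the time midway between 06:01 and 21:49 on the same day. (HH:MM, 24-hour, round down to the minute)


Start time: 06:01 = 361 minutes from midnight
End time: 21:49 = 1309 minutes from midnight
Sum: 361 + 1309 = 1670
Midpoint: 1670 / 2 = 835 minutes
Convert: 835 / 60 = 13 hours, 55 minutes
Result: 13:55

13:55


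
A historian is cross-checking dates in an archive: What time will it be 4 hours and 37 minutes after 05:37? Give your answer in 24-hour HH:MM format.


Start time: 05:37
Adding: 4 hours 37 minutes
Minutes: 37 + 37 = 74
Minute overflow: 74 >= 60, so carry 1 hour, minutes = 14
Hours: 5 + 4 + 1 = 10
Result: 10:14

10:14


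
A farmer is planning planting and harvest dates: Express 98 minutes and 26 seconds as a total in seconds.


Minutes: 98
Seconds: 26
Convert minutes to seconds: 98 x 60 = 5880
Add remaining seconds: 5880 + 26 = 5906

5906


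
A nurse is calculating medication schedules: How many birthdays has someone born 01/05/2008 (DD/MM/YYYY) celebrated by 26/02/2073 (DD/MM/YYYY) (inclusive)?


Birth: 2008-05-01
Reference: 2073-02-26
Year difference: 2073 - 2008 = 65
Has birthday (05-01) occurred by 02-26? No
Birthday not yet reached this year -> subtract 1
Age in full years: 64

64


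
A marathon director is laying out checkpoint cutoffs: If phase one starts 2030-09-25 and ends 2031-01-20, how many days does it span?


Start date: 2030-09-25
End date: 2031-01-20
Sep 2030: +6 days
Oct 2030: +31 days
Nov 2030: +30 days
Dec 2030: +31 days
Jan 2031: +19 days
Total: 117 days

117


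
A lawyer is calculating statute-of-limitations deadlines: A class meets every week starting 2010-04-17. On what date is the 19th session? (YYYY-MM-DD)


First occurrence: 2010-04-17 (occurrence 1)
Each occurrence is 7 days after the previous.
Occurrence 19 is 18 weeks after the first.
18 weeks = 126 days
2010-04-17 + 126 days = 2010-08-21

2010-08-21


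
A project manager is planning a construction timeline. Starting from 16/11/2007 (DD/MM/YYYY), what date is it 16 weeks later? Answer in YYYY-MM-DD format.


Start: 2007-11-16
Weeks to add: 16
Convert to days: 16 x 7 = 112 days
Add 112 days to 2007-11-16
Result: 2008-03-07

2008-03-07


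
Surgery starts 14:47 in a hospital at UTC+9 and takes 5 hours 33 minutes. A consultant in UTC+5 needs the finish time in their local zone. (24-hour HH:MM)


Start: 14:47 in UTC+9
Step 1 - add duration:
  minutes: 47 + 33 = 80 (carry 1h)
  hours: 14 + 5 + 1 = 20
  end in UTC+9: 20:20
Step 2 - convert UTC+9 -> UTC+5:
  offset difference: 5 - (9) = -4 hours
  20 + (-4) = 16 -> mod 24 = 16
Result: 16:20 in UTC+5

16:20


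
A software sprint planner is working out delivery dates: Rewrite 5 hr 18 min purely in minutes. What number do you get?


Hours: 5
Extra minutes: 18
Minutes per hour: 60
Hours to minutes: 5 x 60 = 300
Total: 300 + 18 = 318

318


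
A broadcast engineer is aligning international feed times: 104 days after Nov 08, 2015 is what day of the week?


Start: 2015-11-08 (Sunday)
Step 1 - find target date: add 104 days
  2015-11-08 + 104 days = 2016-02-20
Step 2 - day of week:
  104 mod 7 = 6
  Sunday + 6 days -> Saturday
Result: Saturday (2016-02-20)

Saturday


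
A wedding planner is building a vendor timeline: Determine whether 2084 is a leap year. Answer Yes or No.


Year: 2084
Divisible by 4? 2084 / 4 = 521.0 -> Yes
Divisible by 100? 2084 / 100 = 20.84 -> No
Divisible by 4 but not 100, so it IS a leap year

Yes


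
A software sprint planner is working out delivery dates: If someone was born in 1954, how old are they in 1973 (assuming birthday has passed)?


Birth year: 1954
Current year: 1973
Age = current year - birth year
Age = 1973 - 1954 = 19

19


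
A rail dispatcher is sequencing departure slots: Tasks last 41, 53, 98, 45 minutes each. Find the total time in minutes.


Durations: 41, 53, 98, 45
Running sum: 41
+ 53 = 94
+ 98 = 192
+ 45 = 237
Total duration: 237 minutes
That is 3 hours and 57 minutes

237


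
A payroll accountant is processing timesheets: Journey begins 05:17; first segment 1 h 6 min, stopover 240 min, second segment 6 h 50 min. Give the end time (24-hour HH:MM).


Depart: 05:17
Leg 1: +66 min -> 06:23
Layover: +240 min -> 10:23
Leg 2: +410 min -> 17:13
Total travel: 716 minutes = 11h 56m
Arrival: 17:13

17:13


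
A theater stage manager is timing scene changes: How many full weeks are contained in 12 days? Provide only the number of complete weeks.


Total days: 12
Days per week: 7
Division: 12 / 7 = 1 remainder 5
Complete weeks: 1
Remaining days: 5

1


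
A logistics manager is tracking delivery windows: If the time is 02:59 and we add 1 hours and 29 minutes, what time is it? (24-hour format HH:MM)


Start time: 02:59
Adding: 1 hours 29 minutes
Minutes: 59 + 29 = 88
Minute overflow: 88 >= 60, so carry 1 hour, minutes = 28
Hours: 2 + 1 + 1 = 4
Result: 04:28

04:28


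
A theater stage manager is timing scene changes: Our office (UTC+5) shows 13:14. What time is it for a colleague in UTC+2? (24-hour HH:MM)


Local time: 13:14 at UTC+5 (offset 5h)
Target zone: UTC+2 (offset 2h)
Difference: 2 - (5) = -3 hours
Calculation: 13 + (-3) = 10
Result: 10:14

10:14


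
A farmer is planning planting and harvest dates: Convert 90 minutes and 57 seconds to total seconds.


Minutes: 90
Extra seconds: 57
Seconds per minute: 60
Minutes to seconds: 90 x 60 = 5400
Total: 5400 + 57 = 5457

5457


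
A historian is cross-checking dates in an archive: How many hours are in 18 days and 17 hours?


Days: 18
Extra hours: 17
Hours per day: 24
Days to hours: 18 x 24 = 432
Total: 432 + 17 = 449

449


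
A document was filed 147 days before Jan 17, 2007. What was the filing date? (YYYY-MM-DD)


Start: 2007-01-17
Subtracting 147 days
Days already passed in January: 17
After going back through January: 130 more days to subtract
December 2006: 31 days, 99 remaining
November 2006: 30 days, 69 remaining
October 2006: 31 days, 38 remaining
September 2006: 30 days, 8 remaining
Result: 2006-08-23

2006-08-23


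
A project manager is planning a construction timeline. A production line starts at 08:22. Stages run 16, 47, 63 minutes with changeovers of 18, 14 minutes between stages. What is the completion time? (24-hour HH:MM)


Start: 08:22 = 502 min from midnight
  after task 1 (16 min): 08:38
  after break (18 min): 08:56
  after task 2 (47 min): 09:43
  after break (14 min): 09:57
  after task 3 (63 min): 11:00
Total elapsed: 158 minutes
End time: 11:00

11:00


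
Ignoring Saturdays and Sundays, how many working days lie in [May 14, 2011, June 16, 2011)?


Start: 2011-05-14 (Saturday)
End (exclusive): 2011-06-16 (Thursday)
Total calendar days: 33
Full weeks: 33 // 7 = 4 -> 20 weekdays
Remaining 5 days starting on Saturday:
  Sat(-), Sun(-), Mon(w), Tue(w), Wed(w) -> 3 weekdays
Total business days: 20 + 3 = 23

23


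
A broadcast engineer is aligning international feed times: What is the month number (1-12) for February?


Calendar month order:
1. January
2. February <--
3. March
February is month number 2

2


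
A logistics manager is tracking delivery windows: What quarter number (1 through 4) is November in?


Month: November (month 11)
Q1: January-March (months 1-3)
Q2: April-June (months 4-6)
Q3: July-September (months 7-9)
Q4: October-December (months 10-12)
Month 11 falls in Q4

4


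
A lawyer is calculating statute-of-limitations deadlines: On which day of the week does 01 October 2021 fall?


Date: 2021-10-01
January 1, 2021 is a Friday
Day of year: 274
Offset from Jan 1: 273 days
273 mod 7 = 0
Result: Friday

Friday


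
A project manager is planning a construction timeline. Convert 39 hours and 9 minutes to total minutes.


Hours: 39
Extra minutes: 9
Minutes per hour: 60
Hours to minutes: 39 x 60 = 2340
Total: 2340 + 9 = 2349

2349


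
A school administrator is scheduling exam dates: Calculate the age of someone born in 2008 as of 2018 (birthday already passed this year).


Birth year: 2008
Current year: 2018
Age = current year - birth year
Age = 2018 - 2008 = 10

10


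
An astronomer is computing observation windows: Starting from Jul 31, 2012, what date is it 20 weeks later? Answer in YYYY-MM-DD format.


Start: 2012-07-31
Weeks to add: 20
Convert to days: 20 x 7 = 140 days
Add 140 days to 2012-07-31
Result: 2012-12-18

2012-12-18


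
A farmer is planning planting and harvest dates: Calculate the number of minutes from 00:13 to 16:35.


Start time: 00:13 = 13 minutes from midnight
End time: 16:35 = 995 minutes from midnight
Difference: 995 - 13 = 982 minutes
That is 16 hours and 22 minutes

982


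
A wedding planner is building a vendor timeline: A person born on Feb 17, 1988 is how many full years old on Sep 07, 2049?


Birth: 1988-02-17
Reference: 2049-09-07
Year difference: 2049 - 1988 = 61
Has birthday (02-17) occurred by 09-07? Yes
Age in full years: 61

61


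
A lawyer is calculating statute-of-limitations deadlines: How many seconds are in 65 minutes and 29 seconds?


Minutes: 65
Seconds: 29
Convert minutes to seconds: 65 x 60 = 3900
Add remaining seconds: 3900 + 29 = 3929

3929


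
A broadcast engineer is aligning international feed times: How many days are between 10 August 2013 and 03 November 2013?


Start date: 2013-08-10
End date: 2013-11-03
Aug 2013: +22 days
Sep 2013: +30 days
Oct 2013: +31 days
Nov 2013: +2 days
Total: 85 days

85


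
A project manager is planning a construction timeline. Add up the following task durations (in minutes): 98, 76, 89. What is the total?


Durations: 98, 76, 89
Running sum: 98
+ 76 = 174
+ 89 = 263
Total duration: 263 minutes
That is 4 hours and 23 minutes

263


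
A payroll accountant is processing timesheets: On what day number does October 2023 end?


Month: October
Year: 2023
October is a 31-day month
Total: 31 days

31


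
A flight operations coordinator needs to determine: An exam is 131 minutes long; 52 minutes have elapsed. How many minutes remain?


Total budget: 131 minutes
Time used: 52 minutes
Remaining: 131 - 52 = 79 minutes
Percent used: 39.7%
Percent remaining: 60.3%

79


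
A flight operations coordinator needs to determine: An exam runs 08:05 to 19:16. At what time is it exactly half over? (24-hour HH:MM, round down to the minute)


Start time: 08:05 = 485 minutes from midnight
End time: 19:16 = 1156 minutes from midnight
Sum: 485 + 1156 = 1641
Midpoint: 1641 / 2 = 820 minutes
Convert: 820 / 60 = 13 hours, 40 minutes
Result: 13:40

13:40


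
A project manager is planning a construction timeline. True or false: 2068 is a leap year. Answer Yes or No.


Year: 2068
Divisible by 4? 2068 / 4 = 517.0 -> Yes
Divisible by 100? 2068 / 100 = 20.68 -> No
Divisible by 4 but not 100, so it IS a leap year

Yes


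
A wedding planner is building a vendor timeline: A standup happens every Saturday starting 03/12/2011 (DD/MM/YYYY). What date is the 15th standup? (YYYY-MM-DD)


First occurrence: 2011-12-03 (occurrence 1)
Each occurrence is 7 days after the previous.
Occurrence 15 is 14 weeks after the first.
14 weeks = 98 days
2011-12-03 + 98 days = 2012-03-10

2012-03-10


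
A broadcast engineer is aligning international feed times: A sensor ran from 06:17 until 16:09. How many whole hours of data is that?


Start: 06:17
End: 16:09
Hour difference: 16 - 6 = 10 hours
Minute difference: 9 - 17 = -8 minutes
Total minutes: 592
Complete hours: 592 / 60 = 9 (remainder 52)

9


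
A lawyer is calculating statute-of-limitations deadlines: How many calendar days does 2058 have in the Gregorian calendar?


Year: 2058
Check leap year rules:
Divisible by 4? No
2058 is not a leap year
Days: 365

365


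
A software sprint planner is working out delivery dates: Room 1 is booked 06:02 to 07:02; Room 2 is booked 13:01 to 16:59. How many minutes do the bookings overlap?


Interval A: [362, 422] minutes from midnight
Interval B: [781, 1019] minutes from midnight
Overlap start = max(362, 781) = 781
Overlap end = min(422, 1019) = 422
End <= start, so the intervals do not overlap: 0 minutes

0


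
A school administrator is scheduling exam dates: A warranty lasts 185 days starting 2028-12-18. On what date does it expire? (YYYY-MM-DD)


Start: 2028-12-18
Adding 185 days
Days remaining in December: 13
After December: 172 days still to add
January 2029: 31 days, 141 remaining
February 2029: 28 days, 113 remaining
March 2029: 31 days, 82 remaining
April 2029: 30 days, 52 remaining
Result: 2029-06-21

2029-06-21


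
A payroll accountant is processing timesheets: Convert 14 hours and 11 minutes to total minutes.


Hours: 14
Minutes: 11
Convert hours to minutes: 14 x 60 = 840
Add remaining minutes: 840 + 11 = 851

851


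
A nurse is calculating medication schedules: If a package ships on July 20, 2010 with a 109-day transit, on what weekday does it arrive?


Start: 2010-07-20 (Tuesday)
Step 1 - find target date: add 109 days
  2010-07-20 + 109 days = 2010-11-06
Step 2 - day of week:
  109 mod 7 = 4
  Tuesday + 4 days -> Saturday
Result: Saturday (2010-11-06)

Saturday


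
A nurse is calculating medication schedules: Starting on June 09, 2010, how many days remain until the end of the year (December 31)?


Start: June 09, 2010
End: December 31, 2010
Days left in June: 21
July: 31
August: 31
September: 30
October: 31
... plus remaining months
Sum of remaining months: 184
Total: 21 + 184 = 205

205


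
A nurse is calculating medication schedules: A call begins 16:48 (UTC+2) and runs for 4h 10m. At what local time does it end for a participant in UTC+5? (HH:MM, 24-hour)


Start: 16:48 in UTC+2
Step 1 - add duration:
  minutes: 48 + 10 = 58
  hours: 16 + 4 + 0 = 20
  end in UTC+2: 20:58
Step 2 - convert UTC+2 -> UTC+5:
  offset difference: 5 - (2) = 3 hours
  20 + (3) = 23 -> mod 24 = 23
Result: 23:58 in UTC+5

23:58


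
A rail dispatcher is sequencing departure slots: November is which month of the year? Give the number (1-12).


Calendar month order:
10. October
11. November <--
12. December
November is month number 11

11


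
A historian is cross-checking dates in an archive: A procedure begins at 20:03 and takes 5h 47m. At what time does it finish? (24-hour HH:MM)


Start time: 20:03
Adding: 5 hours 47 minutes
Minutes: 3 + 47 = 50
Hours: 20 + 5 + 0 = 25
Hour wraparound: 25 mod 24 = 1
Result: 01:50

01:50


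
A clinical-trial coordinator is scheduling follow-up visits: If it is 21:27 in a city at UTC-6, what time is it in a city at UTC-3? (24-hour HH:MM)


Local time: 21:27 at UTC-6 (offset -6h)
Target zone: UTC-3 (offset -3h)
Difference: -3 - (-6) = 3 hours
Calculation: 21 + (3) = 24
Wraparound: (24) mod 24 = 0
Result: 00:27

00:27


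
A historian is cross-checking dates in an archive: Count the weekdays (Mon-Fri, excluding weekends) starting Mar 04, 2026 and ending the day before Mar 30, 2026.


Start: 2026-03-04 (Wednesday)
End (exclusive): 2026-03-30 (Monday)
Total calendar days: 26
Full weeks: 26 // 7 = 3 -> 15 weekdays
Remaining 5 days starting on Wednesday:
  Wed(w), Thu(w), Fri(w), Sat(-), Sun(-) -> 3 weekdays
Total business days: 15 + 3 = 18

18


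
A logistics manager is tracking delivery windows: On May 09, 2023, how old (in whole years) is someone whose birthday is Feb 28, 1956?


Birth: 1956-02-28
Reference: 2023-05-09
Year difference: 2023 - 1956 = 67
Has birthday (02-28) occurred by 05-09? Yes
Age in full years: 67

67


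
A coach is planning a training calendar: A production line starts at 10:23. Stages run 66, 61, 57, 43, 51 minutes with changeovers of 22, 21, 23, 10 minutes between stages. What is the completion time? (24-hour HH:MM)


Start: 10:23 = 623 min from midnight
  after task 1 (66 min): 11:29
  after break (22 min): 11:51
  after task 2 (61 min): 12:52
  after break (21 min): 13:13
  after task 3 (57 min): 14:10
  after break (23 min): 14:33
  after task 4 (43 min): 15:16
  after break (10 min): 15:26
  after task 5 (51 min): 16:17
Total elapsed: 354 minutes
End time: 16:17

16:17


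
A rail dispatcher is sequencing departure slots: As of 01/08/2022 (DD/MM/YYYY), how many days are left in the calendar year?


Start: August 01, 2022
End: December 31, 2022
Days left in August: 30
September: 30
October: 31
November: 30
December: 31
Sum of remaining months: 122
Total: 30 + 122 = 152

152


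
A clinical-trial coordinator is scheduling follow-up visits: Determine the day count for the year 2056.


Year: 2056
Check leap year rules:
Divisible by 4? Yes
Divisible by 100? No
2056 is a leap year
Days: 366

366


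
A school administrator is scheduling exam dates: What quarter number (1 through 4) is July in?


Month: July (month 7)
Q1: January-March (months 1-3)
Q2: April-June (months 4-6)
Q3: July-September (months 7-9)
Q4: October-December (months 10-12)
Month 7 falls in Q3

3


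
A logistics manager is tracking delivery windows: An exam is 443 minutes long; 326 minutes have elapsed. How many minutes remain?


Total budget: 443 minutes
Time used: 326 minutes
Remaining: 443 - 326 = 117 minutes
Percent used: 73.6%
Percent remaining: 26.4%

117


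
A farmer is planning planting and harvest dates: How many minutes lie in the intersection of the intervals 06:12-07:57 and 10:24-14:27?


Interval A: [372, 477] minutes from midnight
Interval B: [624, 867] minutes from midnight
Overlap start = max(372, 624) = 624
Overlap end = min(477, 867) = 477
End <= start, so the intervals do not overlap: 0 minutes

0


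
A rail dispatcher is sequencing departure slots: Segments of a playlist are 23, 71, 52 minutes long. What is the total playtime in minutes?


Durations: 23, 71, 52
Running sum: 23
+ 71 = 94
+ 52 = 146
Total duration: 146 minutes
That is 2 hours and 26 minutes

146


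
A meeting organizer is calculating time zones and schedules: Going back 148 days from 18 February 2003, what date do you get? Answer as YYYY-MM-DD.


Start: 2003-02-18
Subtracting 148 days
Days already passed in February: 18
After going back through February: 130 more days to subtract
January 2003: 31 days, 99 remaining
December 2002: 31 days, 68 remaining
November 2002: 30 days, 38 remaining
October 2002: 31 days, 7 remaining
Result: 2002-09-23

2002-09-23


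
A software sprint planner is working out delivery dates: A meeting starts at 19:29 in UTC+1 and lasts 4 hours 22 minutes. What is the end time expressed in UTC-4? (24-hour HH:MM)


Start: 19:29 in UTC+1
Step 1 - add duration:
  minutes: 29 + 22 = 51
  hours: 19 + 4 + 0 = 23
  end in UTC+1: 23:51
Step 2 - convert UTC+1 -> UTC-4:
  offset difference: -4 - (1) = -5 hours
  23 + (-5) = 18 -> mod 24 = 18
Result: 18:51 in UTC-4

18:51


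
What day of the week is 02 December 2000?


Date: 2000-12-02
January 1, 2000 is a Saturday
Day of year: 337
Offset from Jan 1: 336 days
336 mod 7 = 0
Result: Saturday

Saturday


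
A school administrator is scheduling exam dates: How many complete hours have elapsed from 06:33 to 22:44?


Start: 06:33
End: 22:44
Hour difference: 22 - 6 = 16 hours
Minute difference: 44 - 33 = 11 minutes
Total minutes: 971
Complete hours: 971 / 60 = 16 (remainder 11)

16


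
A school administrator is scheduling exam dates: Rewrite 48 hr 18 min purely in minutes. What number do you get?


Hours: 48
Extra minutes: 18
Minutes per hour: 60
Hours to minutes: 48 x 60 = 2880
Total: 2880 + 18 = 2898

2898


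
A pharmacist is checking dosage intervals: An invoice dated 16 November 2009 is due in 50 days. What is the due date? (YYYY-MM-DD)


Start: 2009-11-16
Adding 50 days
Days remaining in November: 14
After November: 36 days still to add
December 2009: 31 days, 5 remaining
January 2010 has 31 days, need 5
Result: 2010-01-05

2010-01-05


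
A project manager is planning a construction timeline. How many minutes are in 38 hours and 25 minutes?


Hours: 38
Minutes: 25
Convert hours to minutes: 38 x 60 = 2280
Add remaining minutes: 2280 + 25 = 2305

2305


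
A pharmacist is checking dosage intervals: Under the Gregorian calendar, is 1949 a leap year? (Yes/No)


Year: 1949
Divisible by 4? 1949 / 4 = 487.25 -> No
Not divisible by 4, so NOT a leap year

No


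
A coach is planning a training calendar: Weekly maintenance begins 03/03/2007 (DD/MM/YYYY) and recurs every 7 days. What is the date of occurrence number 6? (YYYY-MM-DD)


First occurrence: 2007-03-03 (occurrence 1)
Each occurrence is 7 days after the previous.
Occurrence 6 is 5 weeks after the first.
5 weeks = 35 days
2007-03-03 + 35 days = 2007-04-07

2007-04-07


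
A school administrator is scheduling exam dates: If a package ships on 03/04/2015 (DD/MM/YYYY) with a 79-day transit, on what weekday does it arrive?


Start: 2015-04-03 (Friday)
Step 1 - find target date: add 79 days
  2015-04-03 + 79 days = 2015-06-21
Step 2 - day of week:
  79 mod 7 = 2
  Friday + 2 days -> Sunday
Result: Sunday (2015-06-21)

Sunday


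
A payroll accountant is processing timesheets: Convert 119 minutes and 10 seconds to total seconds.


Minutes: 119
Extra seconds: 10
Seconds per minute: 60
Minutes to seconds: 119 x 60 = 7140
Total: 7140 + 10 = 7150

7150


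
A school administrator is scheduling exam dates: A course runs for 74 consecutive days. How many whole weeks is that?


Total days: 74
Days per week: 7
Division: 74 / 7 = 10 remainder 4
Complete weeks: 10
Remaining days: 4

10


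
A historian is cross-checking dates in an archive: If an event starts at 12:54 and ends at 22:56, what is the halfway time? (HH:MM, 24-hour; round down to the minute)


Start time: 12:54 = 774 minutes from midnight
End time: 22:56 = 1376 minutes from midnight
Sum: 774 + 1376 = 2150
Midpoint: 2150 / 2 = 1075 minutes
Convert: 1075 / 60 = 17 hours, 55 minutes
Result: 17:55

17:55


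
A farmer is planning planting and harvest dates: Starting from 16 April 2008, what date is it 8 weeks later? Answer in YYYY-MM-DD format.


Start: 2008-04-16
Weeks to add: 8
Convert to days: 8 x 7 = 56 days
Add 56 days to 2008-04-16
Result: 2008-06-11

2008-06-11


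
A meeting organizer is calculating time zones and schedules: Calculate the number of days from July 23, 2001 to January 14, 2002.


Start date: 2001-07-23
End date: 2002-01-14
Jul 2001: +9 days
Aug 2001: +31 days
Sep 2001: +30 days
... (4 more months)
Total: 175 days

175


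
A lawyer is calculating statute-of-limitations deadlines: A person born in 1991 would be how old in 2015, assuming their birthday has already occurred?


Birth year: 1991
Current year: 2015
Age = current year - birth year
Age = 2015 - 1991 = 24

24


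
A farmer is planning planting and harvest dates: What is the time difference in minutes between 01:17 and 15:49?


Start time: 01:17 = 77 minutes from midnight
End time: 15:49 = 949 minutes from midnight
Difference: 949 - 77 = 872 minutes
That is 14 hours and 32 minutes

872


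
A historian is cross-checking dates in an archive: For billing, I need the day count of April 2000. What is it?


Month: April
Year: 2000
April is a 30-day month
Total: 30 days

30


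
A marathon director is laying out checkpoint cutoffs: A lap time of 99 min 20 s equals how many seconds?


Minutes: 99
Seconds: 20
Convert minutes to seconds: 99 x 60 = 5940
Add remaining seconds: 5940 + 20 = 5960

5960


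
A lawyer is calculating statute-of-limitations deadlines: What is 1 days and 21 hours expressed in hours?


Days: 1
Extra hours: 21
Hours per day: 24
Days to hours: 1 x 24 = 24
Total: 24 + 21 = 45

45


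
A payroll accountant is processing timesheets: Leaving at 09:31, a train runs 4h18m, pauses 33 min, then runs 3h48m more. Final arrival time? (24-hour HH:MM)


Depart: 09:31
Leg 1: +258 min -> 13:49
Layover: +33 min -> 14:22
Leg 2: +228 min -> 18:10
Total travel: 519 minutes = 8h 39m
Arrival: 18:10

18:10


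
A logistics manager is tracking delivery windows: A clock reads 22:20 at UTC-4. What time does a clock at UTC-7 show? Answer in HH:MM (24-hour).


Local time: 22:20 at UTC-4 (offset -4h)
Target zone: UTC-7 (offset -7h)
Difference: -7 - (-4) = -3 hours
Calculation: 22 + (-3) = 19
Result: 19:20

19:20


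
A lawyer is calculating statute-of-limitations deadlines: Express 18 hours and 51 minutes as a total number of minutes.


Hours: 18
Extra minutes: 51
Minutes per hour: 60
Hours to minutes: 18 x 60 = 1080
Total: 1080 + 51 = 1131

1131


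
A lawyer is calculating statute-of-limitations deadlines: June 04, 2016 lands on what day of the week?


Date: 2016-06-04
January 1, 2016 is a Friday
Day of year: 156
Offset from Jan 1: 155 days
155 mod 7 = 1
Result: Saturday

Saturday


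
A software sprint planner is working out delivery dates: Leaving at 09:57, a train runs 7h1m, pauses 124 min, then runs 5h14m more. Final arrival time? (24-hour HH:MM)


Depart: 09:57
Leg 1: +421 min -> 16:58
Layover: +124 min -> 19:02
Leg 2: +314 min -> 00:16
Total travel: 859 minutes = 14h 19m
Arrival: 00:16

00:16


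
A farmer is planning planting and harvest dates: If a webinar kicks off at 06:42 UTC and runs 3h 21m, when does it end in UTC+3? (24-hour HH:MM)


Start: 06:42 in UTC
Step 1 - add duration:
  minutes: 42 + 21 = 63 (carry 1h)
  hours: 6 + 3 + 1 = 10
  end in UTC: 10:03
Step 2 - convert UTC -> UTC+3:
  offset difference: 3 - (0) = 3 hours
  10 + (3) = 13 -> mod 24 = 13
Result: 13:03 in UTC+3

13:03


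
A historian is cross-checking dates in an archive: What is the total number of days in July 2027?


Month: July
Year: 2027
July is a 31-day month
Total: 31 days

31


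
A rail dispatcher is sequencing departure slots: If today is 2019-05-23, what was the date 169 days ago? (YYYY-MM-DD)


Start: 2019-05-23
Subtracting 169 days
Days already passed in May: 23
After going back through May: 146 more days to subtract
April 2019: 30 days, 116 remaining
March 2019: 31 days, 85 remaining
February 2019: 28 days, 57 remaining
January 2019: 31 days, 26 remaining
Result: 2018-12-05

2018-12-05


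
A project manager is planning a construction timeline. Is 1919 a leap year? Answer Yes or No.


Year: 1919
Divisible by 4? 1919 / 4 = 479.75 -> No
Not divisible by 4, so NOT a leap year

No


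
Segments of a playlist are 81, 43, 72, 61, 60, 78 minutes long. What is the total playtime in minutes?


Durations: 81, 43, 72, 61, 60, 78
Running sum: 81
+ 43 = 124
+ 72 = 196
+ 61 = 257
+ 60 = 317
+ 78 = 395
Total duration: 395 minutes
That is 6 hours and 35 minutes

395


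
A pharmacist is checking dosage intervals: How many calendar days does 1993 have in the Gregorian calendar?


Year: 1993
Check leap year rules:
Divisible by 4? No
1993 is not a leap year
Days: 365

365


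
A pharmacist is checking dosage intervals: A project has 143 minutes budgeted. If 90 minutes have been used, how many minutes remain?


Total budget: 143 minutes
Time used: 90 minutes
Remaining: 143 - 90 = 53 minutes
Percent used: 62.9%
Percent remaining: 37.1%

53


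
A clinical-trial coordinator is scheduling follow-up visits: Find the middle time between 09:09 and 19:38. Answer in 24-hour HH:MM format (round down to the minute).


Start time: 09:09 = 549 minutes from midnight
End time: 19:38 = 1178 minutes from midnight
Sum: 549 + 1178 = 1727
Midpoint: 1727 / 2 = 863 minutes
Convert: 863 / 60 = 14 hours, 23 minutes
Result: 14:23

14:23


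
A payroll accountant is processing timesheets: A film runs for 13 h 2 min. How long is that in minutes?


Hours: 13
Minutes: 2
Convert hours to minutes: 13 x 60 = 780
Add remaining minutes: 780 + 2 = 782

782


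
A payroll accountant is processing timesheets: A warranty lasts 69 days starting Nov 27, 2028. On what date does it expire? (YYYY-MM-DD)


Start: 2028-11-27
Adding 69 days
Days remaining in November: 3
After November: 66 days still to add
December 2028: 31 days, 35 remaining
January 2029: 31 days, 4 remaining
February 2029 has 28 days, need 4
Result: 2029-02-04

2029-02-04


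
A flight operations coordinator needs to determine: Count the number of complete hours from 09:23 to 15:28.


Start: 09:23
End: 15:28
Hour difference: 15 - 9 = 6 hours
Minute difference: 28 - 23 = 5 minutes
Total minutes: 365
Complete hours: 365 / 60 = 6 (remainder 5)

6


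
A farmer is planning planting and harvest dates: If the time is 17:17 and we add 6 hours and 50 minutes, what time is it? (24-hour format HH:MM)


Start time: 17:17
Adding: 6 hours 50 minutes
Minutes: 17 + 50 = 67
Minute overflow: 67 >= 60, so carry 1 hour, minutes = 7
Hours: 17 + 6 + 1 = 24
Hour wraparound: 24 mod 24 = 0
Result: 00:07

00:07


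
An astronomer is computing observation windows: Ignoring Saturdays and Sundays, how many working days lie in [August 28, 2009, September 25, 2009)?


Start: 2009-08-28 (Friday)
End (exclusive): 2009-09-25 (Friday)
Total calendar days: 28
Full weeks: 28 // 7 = 4 -> 20 weekdays
Remaining 0 days starting on Friday:
Total business days: 20 + 0 = 20

20


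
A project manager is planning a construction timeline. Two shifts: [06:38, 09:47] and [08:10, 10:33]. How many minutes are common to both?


Interval A: [398, 587] minutes from midnight
Interval B: [490, 633] minutes from midnight
Overlap start = max(398, 490) = 490
Overlap end = min(587, 633) = 587
Overlap = 587 - 490 = 97 minutes

97


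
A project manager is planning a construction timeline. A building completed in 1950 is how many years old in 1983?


Birth year: 1950
Current year: 1983
Age = current year - birth year
Age = 1983 - 1950 = 33

33


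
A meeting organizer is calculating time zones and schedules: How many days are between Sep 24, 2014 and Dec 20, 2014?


Start date: 2014-09-24
End date: 2014-12-20
Sep 2014: +7 days
Oct 2014: +31 days
Nov 2014: +30 days
Dec 2014: +19 days
Total: 87 days

87


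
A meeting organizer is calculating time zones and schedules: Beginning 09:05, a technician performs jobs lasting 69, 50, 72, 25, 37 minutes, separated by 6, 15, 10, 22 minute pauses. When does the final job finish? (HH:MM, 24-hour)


Start: 09:05 = 545 min from midnight
  after task 1 (69 min): 10:14
  after break (6 min): 10:20
  after task 2 (50 min): 11:10
  after break (15 min): 11:25
  after task 3 (72 min): 12:37
  after break (10 min): 12:47
  after task 4 (25 min): 13:12
  after break (22 min): 13:34
  after task 5 (37 min): 14:11
Total elapsed: 306 minutes
End time: 14:11

14:11


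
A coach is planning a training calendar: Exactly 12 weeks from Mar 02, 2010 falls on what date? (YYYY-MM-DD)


Start: 2010-03-02
Weeks to add: 12
Convert to days: 12 x 7 = 84 days
Add 84 days to 2010-03-02
Result: 2010-05-25

2010-05-25


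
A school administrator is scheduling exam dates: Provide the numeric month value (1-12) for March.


Calendar month order:
2. February
3. March <--
4. April
March is month number 3

3


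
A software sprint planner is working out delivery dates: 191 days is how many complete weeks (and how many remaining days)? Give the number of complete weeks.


Total days: 191
Days per week: 7
Division: 191 / 7 = 27 remainder 2
Complete weeks: 27
Remaining days: 2

27


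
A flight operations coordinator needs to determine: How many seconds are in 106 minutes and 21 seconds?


Minutes: 106
Seconds: 21
Convert minutes to seconds: 106 x 60 = 6360
Add remaining seconds: 6360 + 21 = 6381

6381


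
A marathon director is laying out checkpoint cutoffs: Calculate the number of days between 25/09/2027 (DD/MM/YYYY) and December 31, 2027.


Start: September 25, 2027
End: December 31, 2027
Days left in September: 5
October: 31
November: 30
December: 31
Sum of remaining months: 92
Total: 5 + 92 = 97

97


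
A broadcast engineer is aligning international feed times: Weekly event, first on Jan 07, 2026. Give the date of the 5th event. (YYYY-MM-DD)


First occurrence: 2026-01-07 (occurrence 1)
Each occurrence is 7 days after the previous.
Occurrence 5 is 4 weeks after the first.
4 weeks = 28 days
2026-01-07 + 28 days = 2026-02-04

2026-02-04


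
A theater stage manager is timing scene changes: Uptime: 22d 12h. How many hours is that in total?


Days: 22
Extra hours: 12
Hours per day: 24
Days to hours: 22 x 24 = 528
Total: 528 + 12 = 540

540


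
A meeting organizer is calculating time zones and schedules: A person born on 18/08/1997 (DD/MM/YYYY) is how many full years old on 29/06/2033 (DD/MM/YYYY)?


Birth: 1997-08-18
Reference: 2033-06-29
Year difference: 2033 - 1997 = 36
Has birthday (08-18) occurred by 06-29? No
Birthday not yet reached this year -> subtract 1
Age in full years: 35

35


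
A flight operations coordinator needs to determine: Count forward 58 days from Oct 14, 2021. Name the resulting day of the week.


Start: 2021-10-14 (Thursday)
Step 1 - find target date: add 58 days
  2021-10-14 + 58 days = 2021-12-11
Step 2 - day of week:
  58 mod 7 = 2
  Thursday + 2 days -> Saturday
Result: Saturday (2021-12-11)

Saturday


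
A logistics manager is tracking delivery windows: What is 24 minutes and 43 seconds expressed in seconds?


Minutes: 24
Extra seconds: 43
Seconds per minute: 60
Minutes to seconds: 24 x 60 = 1440
Total: 1440 + 43 = 1483

1483


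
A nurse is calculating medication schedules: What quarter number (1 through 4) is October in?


Month: October (month 10)
Q1: January-March (months 1-3)
Q2: April-June (months 4-6)
Q3: July-September (months 7-9)
Q4: October-December (months 10-12)
Month 10 falls in Q4

4


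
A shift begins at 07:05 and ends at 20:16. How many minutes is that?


Start time: 07:05 = 425 minutes from midnight
End time: 20:16 = 1216 minutes from midnight
Difference: 1216 - 425 = 791 minutes
That is 13 hours and 11 minutes

791


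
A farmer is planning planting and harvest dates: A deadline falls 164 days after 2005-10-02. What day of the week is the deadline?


Start: 2005-10-02 (Sunday)
Step 1 - find target date: add 164 days
  2005-10-02 + 164 days = 2006-03-15
Step 2 - day of week:
  164 mod 7 = 3
  Sunday + 3 days -> Wednesday
Result: Wednesday (2006-03-15)

Wednesday


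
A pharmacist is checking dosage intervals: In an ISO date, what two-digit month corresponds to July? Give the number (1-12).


Calendar month order:
6. June
7. July <--
8. August
July is month number 7

7


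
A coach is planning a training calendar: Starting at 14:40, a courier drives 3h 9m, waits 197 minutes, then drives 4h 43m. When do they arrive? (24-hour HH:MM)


Depart: 14:40
Leg 1: +189 min -> 17:49
Layover: +197 min -> 21:06
Leg 2: +283 min -> 01:49
Total travel: 669 minutes = 11h 9m
Arrival: 01:49

01:49


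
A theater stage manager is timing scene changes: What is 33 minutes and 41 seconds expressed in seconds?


Minutes: 33
Extra seconds: 41
Seconds per minute: 60
Minutes to seconds: 33 x 60 = 1980
Total: 1980 + 41 = 2021

2021


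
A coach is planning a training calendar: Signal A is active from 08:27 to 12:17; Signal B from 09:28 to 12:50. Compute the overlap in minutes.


Interval A: [507, 737] minutes from midnight
Interval B: [568, 770] minutes from midnight
Overlap start = max(507, 568) = 568
Overlap end = min(737, 770) = 737
Overlap = 737 - 568 = 169 minutes

169


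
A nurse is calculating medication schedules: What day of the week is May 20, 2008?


Date: 2008-05-20
January 1, 2008 is a Tuesday
Day of year: 141
Offset from Jan 1: 140 days
140 mod 7 = 0
Result: Tuesday

Tuesday


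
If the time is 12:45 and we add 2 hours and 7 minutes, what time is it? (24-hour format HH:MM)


Start time: 12:45
Adding: 2 hours 7 minutes
Minutes: 45 + 7 = 52
Hours: 12 + 2 + 0 = 14
Result: 14:52

14:52


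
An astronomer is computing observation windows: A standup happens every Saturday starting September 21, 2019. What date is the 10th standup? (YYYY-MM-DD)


First occurrence: 2019-09-21 (occurrence 1)
Each occurrence is 7 days after the previous.
Occurrence 10 is 9 weeks after the first.
9 weeks = 63 days
2019-09-21 + 63 days = 2019-11-23

2019-11-23


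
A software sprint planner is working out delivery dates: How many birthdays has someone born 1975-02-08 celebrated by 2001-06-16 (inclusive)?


Birth: 1975-02-08
Reference: 2001-06-16
Year difference: 2001 - 1975 = 26
Has birthday (02-08) occurred by 06-16? Yes
Age in full years: 26

26


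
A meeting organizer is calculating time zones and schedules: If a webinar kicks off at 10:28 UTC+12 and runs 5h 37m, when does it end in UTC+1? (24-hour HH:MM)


Start: 10:28 in UTC+12
Step 1 - add duration:
  minutes: 28 + 37 = 65 (carry 1h)
  hours: 10 + 5 + 1 = 16
  end in UTC+12: 16:05
Step 2 - convert UTC+12 -> UTC+1:
  offset difference: 1 - (12) = -11 hours
  16 + (-11) = 5 -> mod 24 = 5
Result: 05:05 in UTC+1

05:05


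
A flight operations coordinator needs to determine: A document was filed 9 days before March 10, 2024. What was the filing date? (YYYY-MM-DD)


Start: 2024-03-10
Subtracting 9 days
Days already passed in March: 10
Result: 2024-03-01

2024-03-01


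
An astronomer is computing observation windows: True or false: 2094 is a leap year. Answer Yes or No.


Year: 2094
Divisible by 4? 2094 / 4 = 523.5 -> No
Not divisible by 4, so NOT a leap year

No


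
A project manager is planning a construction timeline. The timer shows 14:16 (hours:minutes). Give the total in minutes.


Hours: 14
Minutes: 16
Convert hours to minutes: 14 x 60 = 840
Add remaining minutes: 840 + 16 = 856

856


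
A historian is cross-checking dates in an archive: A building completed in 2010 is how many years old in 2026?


Birth year: 2010
Current year: 2026
Age = current year - birth year
Age = 2026 - 2010 = 16

16


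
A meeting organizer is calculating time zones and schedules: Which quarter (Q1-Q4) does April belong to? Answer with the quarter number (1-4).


Month: April (month 4)
Q1: January-March (months 1-3)
Q2: April-June (months 4-6)
Q3: July-September (months 7-9)
Q4: October-December (months 10-12)
Month 4 falls in Q2

2


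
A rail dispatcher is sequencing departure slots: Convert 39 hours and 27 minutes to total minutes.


Hours: 39
Extra minutes: 27
Minutes per hour: 60
Hours to minutes: 39 x 60 = 2340
Total: 2340 + 27 = 2367

2367


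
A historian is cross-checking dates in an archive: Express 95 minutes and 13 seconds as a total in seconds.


Minutes: 95
Seconds: 13
Convert minutes to seconds: 95 x 60 = 5700
Add remaining seconds: 5700 + 13 = 5713

5713
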